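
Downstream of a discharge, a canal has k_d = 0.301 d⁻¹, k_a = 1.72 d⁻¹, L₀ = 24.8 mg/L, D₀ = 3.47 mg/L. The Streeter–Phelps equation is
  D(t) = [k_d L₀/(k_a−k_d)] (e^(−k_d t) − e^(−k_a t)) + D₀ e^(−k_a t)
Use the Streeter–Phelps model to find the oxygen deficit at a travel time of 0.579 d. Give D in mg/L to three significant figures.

D ≈ 3.76 mg/L

k_d L₀/(k_a−k_d) = 0.301×24.8/(1.72−0.301) = 7.465/1.419 = 5.261 mg/L.
e^(−k_d t) = e^(−0.301×0.5790) = 0.8401; e^(−k_a t) = e^(−1.72×0.5790) = 0.3694.
D = 5.261 × (0.8401 − 0.3694) + 3.47 × 0.3694 = 2.476 + 1.282 = 3.758 mg/L.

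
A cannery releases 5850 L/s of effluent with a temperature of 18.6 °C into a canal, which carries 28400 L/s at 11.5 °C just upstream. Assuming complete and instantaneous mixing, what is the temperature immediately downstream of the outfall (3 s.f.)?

Flow-weighted mixing: C = (Q_r C_r + Q_w C_w)/(Q_r + Q_w)
= (28400×11.5 + 5850×18.6)/(28400 + 5850) = 435400/34250 = 12.71 °C.

12.7 °C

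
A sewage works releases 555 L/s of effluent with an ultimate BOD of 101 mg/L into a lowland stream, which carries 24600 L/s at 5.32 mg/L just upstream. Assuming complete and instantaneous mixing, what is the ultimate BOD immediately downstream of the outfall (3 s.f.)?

7.43 mg/L

Flow-weighted mixing: C = (Q_r C_r + Q_w C_w)/(Q_r + Q_w)
= (24600×5.32 + 555×101)/(24600 + 555) = 186900/25160 = 7.431 mg/L.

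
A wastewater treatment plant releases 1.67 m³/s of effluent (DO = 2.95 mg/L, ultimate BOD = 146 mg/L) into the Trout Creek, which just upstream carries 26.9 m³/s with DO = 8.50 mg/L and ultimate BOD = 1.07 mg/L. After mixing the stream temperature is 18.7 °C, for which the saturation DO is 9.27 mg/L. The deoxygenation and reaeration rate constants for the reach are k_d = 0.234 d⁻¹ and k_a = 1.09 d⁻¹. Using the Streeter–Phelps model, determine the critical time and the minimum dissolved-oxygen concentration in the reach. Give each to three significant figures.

Mixed DO = (26.9×8.50 + 1.67×2.95)/(26.9+1.67) = 233.6/28.57 = 8.176 mg/L.
Mixed L₀ = (26.9×1.07 + 1.67×146)/(28.57) = 272.6/28.57 = 9.542 mg/L.
Initial deficit D₀ = C_s − DO₀ = 9.27 − 8.176 = 1.094 mg/L.
t_c = (1/0.8560) ln[(1.09/0.234)(1 − 1.094×0.8560/(0.234×9.542))] = 1.168 × ln(2.704) = 1.162 d.
D_c = (0.234/1.09) × 9.542 × e^(−0.234×1.162) = 0.2147 × 9.542 × 0.7619 = 1.561 mg/L.
Minimum DO = 9.27 − 1.561 = 7.709 mg/L.

t_c ≈ 1.16 d; minimum DO ≈ 7.71 mg/L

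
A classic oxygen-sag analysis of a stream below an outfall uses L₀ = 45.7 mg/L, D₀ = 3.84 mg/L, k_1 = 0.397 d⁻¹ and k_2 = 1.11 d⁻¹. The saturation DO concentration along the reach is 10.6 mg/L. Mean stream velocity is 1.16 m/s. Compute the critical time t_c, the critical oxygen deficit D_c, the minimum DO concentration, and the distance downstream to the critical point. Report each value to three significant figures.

t_c ≈ 1.21 d; D_c ≈ 10.1 mg/L; min DO ≈ 0.500 mg/L; x_c ≈ 122 km

t_c = [1/(k_2−k_1)] ln[(k_2/k_1)(1 − D₀(k_2−k_1)/(k_1 L₀))]
= [1/(1.11−0.397)] ln[(1.11/0.397)(1 − 3.84×0.7130/(0.397×45.7))]
= (1/0.7130) ln[2.796 × 0.8491] = 1.403 × ln(2.374) = 1.403 × 0.8646 = 1.213 d.
D_c = (k_1/k_2) L₀ e^(−k_1 t_c) = (0.397/1.11) × 45.7 × e^(−0.397×1.213) = 0.3577 × 45.7 × 0.6179 = 10.10 mg/L.
Minimum DO = C_s − D_c = 10.6 − 10.10 = 0.5002 mg/L.
x_c = v t_c = 1.16 m/s × 1.213 d × 86400 s/d = 121500 m ≈ 122 km.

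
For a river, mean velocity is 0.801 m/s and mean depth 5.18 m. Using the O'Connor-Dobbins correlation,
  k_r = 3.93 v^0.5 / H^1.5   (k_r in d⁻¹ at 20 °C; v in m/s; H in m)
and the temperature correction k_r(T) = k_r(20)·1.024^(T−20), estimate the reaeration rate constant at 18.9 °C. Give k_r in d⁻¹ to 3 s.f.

k_r(20) = 3.93 × 0.801^0.5 / 5.18^1.5 = 3.93 × 0.8950 / 11.79 = 0.2983 d⁻¹.
k_r(18.9) = 0.2983 × 1.024^(18.9−20) = 0.2983 × 0.9742 = 0.2907 d⁻¹.

k_r ≈ 0.291 d⁻¹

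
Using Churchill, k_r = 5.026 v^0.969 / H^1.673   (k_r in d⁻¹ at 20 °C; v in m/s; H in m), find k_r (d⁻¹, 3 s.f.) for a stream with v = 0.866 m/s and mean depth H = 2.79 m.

k_r = 5.026 × 0.866^0.969 / 2.79^1.673 = 5.026 × 0.8699 / 5.565 = 0.7856 d⁻¹.

k_r ≈ 0.786 d⁻¹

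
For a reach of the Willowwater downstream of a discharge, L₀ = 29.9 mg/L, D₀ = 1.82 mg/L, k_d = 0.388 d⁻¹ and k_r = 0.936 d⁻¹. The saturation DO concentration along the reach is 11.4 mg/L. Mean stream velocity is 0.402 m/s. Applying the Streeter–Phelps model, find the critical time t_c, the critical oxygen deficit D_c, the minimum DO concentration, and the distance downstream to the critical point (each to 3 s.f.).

At the critical point dD/dt = 0, so k_d L₀ e^(−k_d t) = k_r D. Substituting D(t) from the Streeter–Phelps equation and solving for t gives
t_c = ln[(k_r/k_d)(1 − D₀(k_r−k_d)/(k_d L₀))] / (k_r−k_d).
Here k_r−k_d = 0.5480 d⁻¹ and 1 − D₀(k_r−k_d)/(k_d L₀) = 1 − 1.82×0.5480/(0.388×29.9) = 0.9140, so
t_c = ln(2.412 × 0.9140) / 0.5480 = 0.7907 / 0.5480 = 1.443 d.
D_c = (k_d/k_r) L₀ e^(−k_d t_c) = (0.388/0.936) × 29.9 × e^(−0.388×1.443) = 0.4145 × 29.9 × 0.5713 = 7.081 mg/L.
Minimum DO = C_s − D_c = 11.4 − 7.081 = 4.319 mg/L.
x_c = v t_c = 0.402 m/s × 1.443 d × 86400 s/d = 50120 m ≈ 50.1 km.

t_c ≈ 1.44 d; D_c ≈ 7.08 mg/L; min DO ≈ 4.32 mg/L; x_c ≈ 50.1 km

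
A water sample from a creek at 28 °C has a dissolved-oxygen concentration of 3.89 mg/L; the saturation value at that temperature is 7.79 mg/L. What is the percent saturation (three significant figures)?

% saturation = C/C_s × 100 = 3.89/7.79 × 100 = 49.9 %.

49.9 % saturation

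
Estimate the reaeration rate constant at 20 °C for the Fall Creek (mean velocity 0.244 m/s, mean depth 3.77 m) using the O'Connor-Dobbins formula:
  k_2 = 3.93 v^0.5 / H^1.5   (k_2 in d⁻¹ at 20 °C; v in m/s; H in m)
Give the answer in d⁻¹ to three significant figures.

k_2 ≈ 0.265 d⁻¹

k_2 = 3.93 × 0.244^0.5 / 3.77^1.5 = 3.93 × 0.4940 / 7.320 = 0.2652 d⁻¹.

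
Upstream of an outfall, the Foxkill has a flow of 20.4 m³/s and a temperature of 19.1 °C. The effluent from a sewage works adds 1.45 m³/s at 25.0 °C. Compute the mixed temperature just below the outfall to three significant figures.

19.5 °C

Flow-weighted mixing: C = (Q_r C_r + Q_w C_w)/(Q_r + Q_w)
= (20.4×19.1 + 1.45×25.0)/(20.4 + 1.45) = 425.9/21.85 = 19.49 °C.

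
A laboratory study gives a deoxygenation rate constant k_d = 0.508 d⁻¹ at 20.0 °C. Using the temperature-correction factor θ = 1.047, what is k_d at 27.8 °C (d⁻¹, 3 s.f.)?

k_d(T₂) = k_d(T₁) · θ^(T₂−T₁) = 0.508 × 1.047^(27.8−20.0)
= 0.508 × 1.047^7.80 = 0.508 × 1.431 = 0.7269 d⁻¹.

k_d ≈ 0.727 d⁻¹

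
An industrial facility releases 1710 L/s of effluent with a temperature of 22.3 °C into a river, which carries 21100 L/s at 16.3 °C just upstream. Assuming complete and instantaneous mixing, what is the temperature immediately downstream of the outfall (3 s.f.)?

16.7 °C

Flow-weighted mixing: C = (Q_r C_r + Q_w C_w)/(Q_r + Q_w)
= (21100×16.3 + 1710×22.3)/(21100 + 1710) = 382100/22810 = 16.75 °C.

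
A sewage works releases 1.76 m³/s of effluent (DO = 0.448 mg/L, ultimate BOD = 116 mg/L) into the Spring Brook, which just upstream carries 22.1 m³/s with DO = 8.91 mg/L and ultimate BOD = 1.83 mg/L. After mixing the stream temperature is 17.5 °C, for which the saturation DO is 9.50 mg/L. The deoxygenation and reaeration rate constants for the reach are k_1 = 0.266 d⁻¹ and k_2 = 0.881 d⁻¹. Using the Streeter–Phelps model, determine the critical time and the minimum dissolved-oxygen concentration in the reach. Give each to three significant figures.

Mixed DO = (22.1×8.91 + 1.76×0.448)/(22.1+1.76) = 197.7/23.86 = 8.286 mg/L.
Mixed L₀ = (22.1×1.83 + 1.76×116)/(23.86) = 244.6/23.86 = 10.25 mg/L.
Initial deficit D₀ = C_s − DO₀ = 9.50 − 8.286 = 1.214 mg/L.
t_c = (1/0.6150) ln[(0.881/0.266)(1 − 1.214×0.6150/(0.266×10.25))] = 1.626 × ln(2.405) = 1.427 d.
D_c = (0.266/0.881) × 10.25 × e^(−0.266×1.427) = 0.3019 × 10.25 × 0.6842 = 2.118 mg/L.
Minimum DO = 9.50 − 2.118 = 7.382 mg/L.

t_c ≈ 1.43 d; minimum DO ≈ 7.38 mg/L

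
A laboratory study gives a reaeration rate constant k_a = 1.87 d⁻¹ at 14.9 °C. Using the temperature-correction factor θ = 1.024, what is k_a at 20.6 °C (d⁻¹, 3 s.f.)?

k_a ≈ 2.14 d⁻¹

k_a(T₂) = k_a(T₁) · θ^(T₂−T₁) = 1.87 × 1.024^(20.6−14.9)
= 1.87 × 1.024^5.70 = 1.87 × 1.145 = 2.141 d⁻¹.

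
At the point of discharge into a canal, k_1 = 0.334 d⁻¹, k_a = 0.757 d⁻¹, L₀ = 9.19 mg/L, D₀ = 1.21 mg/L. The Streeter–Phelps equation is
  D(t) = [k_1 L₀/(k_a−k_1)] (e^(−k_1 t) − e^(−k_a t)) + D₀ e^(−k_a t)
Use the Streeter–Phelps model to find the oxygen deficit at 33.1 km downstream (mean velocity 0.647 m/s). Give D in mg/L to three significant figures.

D ≈ 2.09 mg/L

Travel time t = x/v = 33.1 km / (0.647 m/s) = 33100 m / 0.647 m/s = 51160 s = 0.5921 d.
k_1 L₀/(k_a−k_1) = 0.334×9.19/(0.757−0.334) = 3.069/0.4230 = 7.256 mg/L.
e^(−k_1 t) = e^(−0.334×0.5921) = 0.8206; e^(−k_a t) = e^(−0.757×0.5921) = 0.6388.
D = 7.256 × (0.8206 − 0.6388) + 1.21 × 0.6388 = 1.319 + 0.7729 = 2.092 mg/L.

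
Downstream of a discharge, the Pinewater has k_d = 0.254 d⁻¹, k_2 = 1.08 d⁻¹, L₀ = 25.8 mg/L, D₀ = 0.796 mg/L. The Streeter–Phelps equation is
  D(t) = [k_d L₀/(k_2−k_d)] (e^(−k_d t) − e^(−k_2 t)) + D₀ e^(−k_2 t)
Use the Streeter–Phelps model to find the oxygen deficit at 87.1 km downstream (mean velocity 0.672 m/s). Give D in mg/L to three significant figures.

D ≈ 4.01 mg/L

Travel time t = x/v = 87.1 km / (0.672 m/s) = 87100 m / 0.672 m/s = 129600 s = 1.500 d.
k_d L₀/(k_2−k_d) = 0.254×25.8/(1.08−0.254) = 6.553/0.8260 = 7.934 mg/L.
e^(−k_d t) = e^(−0.254×1.500) = 0.6832; e^(−k_2 t) = e^(−1.08×1.500) = 0.1979.
D = 7.934 × (0.6832 − 0.1979) + 0.796 × 0.1979 = 3.850 + 0.1575 = 4.008 mg/L.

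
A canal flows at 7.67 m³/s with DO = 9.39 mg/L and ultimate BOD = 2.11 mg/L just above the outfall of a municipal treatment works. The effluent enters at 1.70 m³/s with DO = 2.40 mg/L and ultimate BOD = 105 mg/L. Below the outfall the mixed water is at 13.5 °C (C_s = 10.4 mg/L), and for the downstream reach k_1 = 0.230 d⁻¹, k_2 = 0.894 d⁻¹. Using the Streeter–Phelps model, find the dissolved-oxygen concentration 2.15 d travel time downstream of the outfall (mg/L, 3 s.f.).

DO ≈ 6.73 mg/L

Mixed DO = (7.67×9.39 + 1.70×2.40)/(7.67+1.70) = 76.10/9.370 = 8.122 mg/L.
Mixed L₀ = (7.67×2.11 + 1.70×105)/(9.370) = 194.7/9.370 = 20.78 mg/L.
Initial deficit D₀ = C_s − DO₀ = 10.4 − 8.122 = 2.278 mg/L.
D(2.15) = [0.230×20.78/(0.894−0.230)](e^(−0.230×2.15) − e^(−0.894×2.15)) + 2.278 e^(−0.894×2.15)
= 7.197 × (0.6099 − 0.1463) + 2.278 × 0.1463 = 3.670 mg/L.
DO = 10.4 − 3.670 = 6.730 mg/L.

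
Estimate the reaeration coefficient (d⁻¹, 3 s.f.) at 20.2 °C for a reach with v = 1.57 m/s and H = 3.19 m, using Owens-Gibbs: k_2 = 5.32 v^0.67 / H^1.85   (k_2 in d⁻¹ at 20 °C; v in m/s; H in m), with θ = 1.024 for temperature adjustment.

k_2(20) = 5.32 × 1.57^0.67 / 3.19^1.85 = 5.32 × 1.353 / 8.551 = 0.8417 d⁻¹.
k_2(20.2) = 0.8417 × 1.024^(20.2−20) = 0.8417 × 1.005 = 0.8457 d⁻¹.

k_2 ≈ 0.846 d⁻¹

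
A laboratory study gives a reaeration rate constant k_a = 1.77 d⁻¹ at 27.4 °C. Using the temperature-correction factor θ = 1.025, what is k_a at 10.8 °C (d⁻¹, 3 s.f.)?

k_a ≈ 1.17 d⁻¹

k_a(T₂) = k_a(T₁) · θ^(T₂−T₁) = 1.77 × 1.025^(10.8−27.4)
= 1.77 × 1.025^-16.6 = 1.77 × 0.6637 = 1.175 d⁻¹.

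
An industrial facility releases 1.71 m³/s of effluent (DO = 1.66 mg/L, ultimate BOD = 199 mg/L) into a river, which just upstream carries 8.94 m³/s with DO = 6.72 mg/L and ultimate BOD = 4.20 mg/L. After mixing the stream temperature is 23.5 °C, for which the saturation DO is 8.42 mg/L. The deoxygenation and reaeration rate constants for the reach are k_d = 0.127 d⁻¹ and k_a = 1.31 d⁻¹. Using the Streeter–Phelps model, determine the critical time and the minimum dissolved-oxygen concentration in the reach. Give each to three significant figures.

t_c ≈ 1.06 d; minimum DO ≈ 5.41 mg/L

Mixed DO = (8.94×6.72 + 1.71×1.66)/(8.94+1.71) = 62.92/10.65 = 5.908 mg/L.
Mixed L₀ = (8.94×4.20 + 1.71×199)/(10.65) = 377.8/10.65 = 35.48 mg/L.
Initial deficit D₀ = C_s − DO₀ = 8.42 − 5.908 = 2.512 mg/L.
t_c = (1/1.183) ln[(1.31/0.127)(1 − 2.512×1.183/(0.127×35.48))] = 0.8453 × ln(3.511) = 1.062 d.
D_c = (0.127/1.31) × 35.48 × e^(−0.127×1.062) = 0.09695 × 35.48 × 0.8739 = 3.006 mg/L.
Minimum DO = 8.42 − 3.006 = 5.414 mg/L.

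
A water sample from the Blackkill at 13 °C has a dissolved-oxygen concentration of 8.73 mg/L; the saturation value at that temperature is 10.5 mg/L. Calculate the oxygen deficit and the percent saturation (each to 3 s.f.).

D ≈ 1.77 mg/L; 83.1 % saturation

D = C_s − C = 10.5 − 8.73 = 1.77 mg/L.
% saturation = 8.73/10.5 × 100 = 83.1 %.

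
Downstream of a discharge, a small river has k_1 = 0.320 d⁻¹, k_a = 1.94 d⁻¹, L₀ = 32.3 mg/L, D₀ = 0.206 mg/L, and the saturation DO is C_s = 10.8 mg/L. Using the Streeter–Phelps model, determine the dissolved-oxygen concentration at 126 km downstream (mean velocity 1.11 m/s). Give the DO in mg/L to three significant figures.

Travel time t = x/v = 126 km / (1.11 m/s) = 126000 m / 1.11 m/s = 113500 s = 1.314 d.
k_1 L₀/(k_a−k_1) = 0.320×32.3/(1.94−0.320) = 10.34/1.620 = 6.380 mg/L.
e^(−k_1 t) = e^(−0.320×1.314) = 0.6568; e^(−k_a t) = e^(−1.94×1.314) = 0.07818.
D = 6.380 × (0.6568 − 0.07818) + 0.206 × 0.07818 = 3.692 + 0.01610 = 3.708 mg/L.
DO = C_s − D = 10.8 − 3.708 = 7.092 mg/L.

DO ≈ 7.09 mg/L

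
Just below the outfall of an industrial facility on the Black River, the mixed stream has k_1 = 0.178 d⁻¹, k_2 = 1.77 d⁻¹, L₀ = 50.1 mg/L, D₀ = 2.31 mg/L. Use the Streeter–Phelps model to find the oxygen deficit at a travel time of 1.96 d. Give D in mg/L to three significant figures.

D ≈ 3.85 mg/L

k_1 L₀/(k_2−k_1) = 0.178×50.1/(1.77−0.178) = 8.918/1.592 = 5.602 mg/L.
e^(−k_1 t) = e^(−0.178×1.960) = 0.7055; e^(−k_2 t) = e^(−1.77×1.960) = 0.03114.
D = 5.602 × (0.7055 − 0.03114) + 2.31 × 0.03114 = 3.777 + 0.07194 = 3.849 mg/L.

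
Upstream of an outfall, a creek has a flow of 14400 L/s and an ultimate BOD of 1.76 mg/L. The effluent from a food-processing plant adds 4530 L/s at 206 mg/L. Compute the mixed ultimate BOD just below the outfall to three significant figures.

Flow-weighted mixing: C = (Q_r C_r + Q_w C_w)/(Q_r + Q_w)
= (14400×1.76 + 4530×206)/(14400 + 4530) = 958500/18930 = 50.64 mg/L.

50.6 mg/L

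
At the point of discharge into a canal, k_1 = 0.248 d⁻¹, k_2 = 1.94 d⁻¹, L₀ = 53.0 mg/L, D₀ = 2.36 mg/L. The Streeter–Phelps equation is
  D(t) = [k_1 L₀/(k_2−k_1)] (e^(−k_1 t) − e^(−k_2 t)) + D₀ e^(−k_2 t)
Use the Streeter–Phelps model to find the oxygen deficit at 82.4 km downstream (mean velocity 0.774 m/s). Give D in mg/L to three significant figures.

D ≈ 5.23 mg/L

Travel time t = x/v = 82.4 km / (0.774 m/s) = 82400 m / 0.774 m/s = 106500 s = 1.232 d.
k_1 L₀/(k_2−k_1) = 0.248×53.0/(1.94−0.248) = 13.14/1.692 = 7.768 mg/L.
e^(−k_1 t) = e^(−0.248×1.232) = 0.7367; e^(−k_2 t) = e^(−1.94×1.232) = 0.09159.
D = 7.768 × (0.7367 − 0.09159) + 2.36 × 0.09159 = 5.011 + 0.2162 = 5.228 mg/L.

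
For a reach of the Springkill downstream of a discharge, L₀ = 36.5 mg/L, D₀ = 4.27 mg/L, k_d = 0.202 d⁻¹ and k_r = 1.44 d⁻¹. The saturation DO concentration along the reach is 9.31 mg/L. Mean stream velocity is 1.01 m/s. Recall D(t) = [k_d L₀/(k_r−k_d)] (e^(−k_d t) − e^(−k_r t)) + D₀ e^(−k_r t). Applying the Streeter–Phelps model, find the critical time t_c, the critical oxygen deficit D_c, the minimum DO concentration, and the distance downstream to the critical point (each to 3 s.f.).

t_c ≈ 0.567 d; D_c ≈ 4.57 mg/L; min DO ≈ 4.74 mg/L; x_c ≈ 49.5 km

t_c = [1/(k_r−k_d)] ln[(k_r/k_d)(1 − D₀(k_r−k_d)/(k_d L₀))]
= [1/(1.44−0.202)] ln[(1.44/0.202)(1 − 4.27×1.238/(0.202×36.5))]
= (1/1.238) ln[7.129 × 0.2830] = 0.8078 × ln(2.018) = 0.8078 × 0.7019 = 0.5670 d.
D_c = (k_d/k_r) L₀ e^(−k_d t_c) = (0.202/1.44) × 36.5 × e^(−0.202×0.5670) = 0.1403 × 36.5 × 0.8918 = 4.566 mg/L.
Minimum DO = C_s − D_c = 9.31 − 4.566 = 4.744 mg/L.
x_c = v t_c = 1.01 m/s × 0.5670 d × 86400 s/d = 49480 m ≈ 49.5 km.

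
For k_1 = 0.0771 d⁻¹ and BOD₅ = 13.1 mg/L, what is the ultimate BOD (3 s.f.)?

L₀ ≈ 41.0 mg/L

BOD₅ = L₀(1 − e^(−5k_1)) ⇒ L₀ = BOD₅ / (1 − e^(−5×0.0771))
= 13.1 / (1 − 0.6801) = 13.1 / 0.3199 = 40.95 mg/L.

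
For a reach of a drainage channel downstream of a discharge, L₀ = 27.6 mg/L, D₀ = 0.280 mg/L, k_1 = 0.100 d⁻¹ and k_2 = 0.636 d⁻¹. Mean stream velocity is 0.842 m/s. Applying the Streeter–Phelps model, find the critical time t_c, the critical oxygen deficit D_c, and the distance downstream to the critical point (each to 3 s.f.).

t_c = [1/(k_2−k_1)] ln[(k_2/k_1)(1 − D₀(k_2−k_1)/(k_1 L₀))]
= [1/(0.636−0.100)] ln[(0.636/0.100)(1 − 0.280×0.5360/(0.100×27.6))]
= (1/0.5360) ln[6.360 × 0.9456] = 1.866 × ln(6.014) = 1.866 × 1.794 = 3.347 d.
L(t_c) = L₀ e^(−k_1 t_c) = 27.6 × 0.7155 = 19.75 mg/L, and at the critical point k_2 D_c = k_1 L, so D_c = (0.100/0.636) × 19.75 = 3.105 mg/L.
x_c = v t_c = 0.842 m/s × 3.347 d × 86400 s/d = 243500 m ≈ 244 km.

t_c ≈ 3.35 d; D_c ≈ 3.11 mg/L; x_c ≈ 244 km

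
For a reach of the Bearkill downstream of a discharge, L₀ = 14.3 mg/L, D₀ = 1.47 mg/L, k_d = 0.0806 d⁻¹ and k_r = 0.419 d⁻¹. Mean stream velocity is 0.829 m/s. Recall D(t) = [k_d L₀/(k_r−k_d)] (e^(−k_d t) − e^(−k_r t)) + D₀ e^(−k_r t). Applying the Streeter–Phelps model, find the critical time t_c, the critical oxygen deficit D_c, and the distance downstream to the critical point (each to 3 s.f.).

t_c ≈ 3.20 d; D_c ≈ 2.13 mg/L; x_c ≈ 229 km

With k_r/k_d = 5.199 and 1 − D₀(k_r−k_d)/(k_d L₀) = 0.5684,
t_c = ln(5.199 × 0.5684) / (0.419 − 0.0806) = ln(2.955) / 0.3384 = 1.083/0.3384 = 3.202 d.
L(t_c) = L₀ e^(−k_d t_c) = 14.3 × 0.7726 = 11.05 mg/L, and at the critical point k_r D_c = k_d L, so D_c = (0.0806/0.419) × 11.05 = 2.125 mg/L.
x_c = v t_c = 0.829 m/s × 3.202 d × 86400 s/d = 229300 m ≈ 229 km.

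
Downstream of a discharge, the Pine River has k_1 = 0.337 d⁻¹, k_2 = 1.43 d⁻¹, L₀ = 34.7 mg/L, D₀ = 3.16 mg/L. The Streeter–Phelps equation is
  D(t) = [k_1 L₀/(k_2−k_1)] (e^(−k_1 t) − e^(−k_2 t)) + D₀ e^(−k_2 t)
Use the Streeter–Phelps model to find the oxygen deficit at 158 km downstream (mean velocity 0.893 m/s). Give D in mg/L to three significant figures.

Travel time t = x/v = 158 km / (0.893 m/s) = 158000 m / 0.893 m/s = 176900 s = 2.048 d.
k_1 L₀/(k_2−k_1) = 0.337×34.7/(1.43−0.337) = 11.69/1.093 = 10.70 mg/L.
e^(−k_1 t) = e^(−0.337×2.048) = 0.5015; e^(−k_2 t) = e^(−1.43×2.048) = 0.05348.
D = 10.70 × (0.5015 − 0.05348) + 3.16 × 0.05348 = 4.793 + 0.1690 = 4.962 mg/L.

D ≈ 4.96 mg/L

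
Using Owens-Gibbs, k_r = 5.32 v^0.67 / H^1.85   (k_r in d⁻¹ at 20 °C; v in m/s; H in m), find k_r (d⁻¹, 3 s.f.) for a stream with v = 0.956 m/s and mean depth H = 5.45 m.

k_r ≈ 0.224 d⁻¹

k_r = 5.32 × 0.956^0.67 / 5.45^1.85 = 5.32 × 0.9703 / 23.03 = 0.2241 d⁻¹.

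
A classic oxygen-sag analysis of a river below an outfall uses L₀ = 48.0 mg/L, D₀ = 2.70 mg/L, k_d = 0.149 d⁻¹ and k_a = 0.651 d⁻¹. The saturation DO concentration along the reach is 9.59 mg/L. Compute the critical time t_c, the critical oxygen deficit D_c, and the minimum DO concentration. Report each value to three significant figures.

At the critical point dD/dt = 0, so k_d L₀ e^(−k_d t) = k_a D. Substituting D(t) from the Streeter–Phelps equation and solving for t gives
t_c = ln[(k_a/k_d)(1 − D₀(k_a−k_d)/(k_d L₀))] / (k_a−k_d).
Here k_a−k_d = 0.5020 d⁻¹ and 1 − D₀(k_a−k_d)/(k_d L₀) = 1 − 2.70×0.5020/(0.149×48.0) = 0.8105, so
t_c = ln(4.369 × 0.8105) / 0.5020 = 1.264 / 0.5020 = 2.519 d.
D_c = (k_d/k_a) L₀ e^(−k_d t_c) = (0.149/0.651) × 48.0 × e^(−0.149×2.519) = 0.2289 × 48.0 × 0.6871 = 7.548 mg/L.
Minimum DO = C_s − D_c = 9.59 − 7.548 = 2.042 mg/L.

t_c ≈ 2.52 d; D_c ≈ 7.55 mg/L; min DO ≈ 2.04 mg/L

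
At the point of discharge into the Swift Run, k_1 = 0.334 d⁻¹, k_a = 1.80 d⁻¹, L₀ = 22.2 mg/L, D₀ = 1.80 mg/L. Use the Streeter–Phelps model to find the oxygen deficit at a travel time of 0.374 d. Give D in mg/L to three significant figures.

D ≈ 2.80 mg/L

k_1 L₀/(k_a−k_1) = 0.334×22.2/(1.80−0.334) = 7.415/1.466 = 5.058 mg/L.
e^(−k_1 t) = e^(−0.334×0.3740) = 0.8826; e^(−k_a t) = e^(−1.80×0.3740) = 0.5101.
D = 5.058 × (0.8826 − 0.5101) + 1.80 × 0.5101 = 1.884 + 0.9181 = 2.802 mg/L.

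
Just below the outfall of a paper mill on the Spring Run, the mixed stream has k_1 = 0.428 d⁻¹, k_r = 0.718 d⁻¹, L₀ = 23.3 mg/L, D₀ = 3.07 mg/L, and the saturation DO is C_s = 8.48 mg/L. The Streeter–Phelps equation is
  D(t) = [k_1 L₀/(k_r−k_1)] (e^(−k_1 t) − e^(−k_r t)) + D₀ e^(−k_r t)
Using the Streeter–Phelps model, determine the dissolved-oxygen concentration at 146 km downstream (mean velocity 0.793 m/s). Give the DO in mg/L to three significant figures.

Travel time t = x/v = 146 km / (0.793 m/s) = 146000 m / 0.793 m/s = 184100 s = 2.131 d.
k_1 L₀/(k_r−k_1) = 0.428×23.3/(0.718−0.428) = 9.972/0.2900 = 34.39 mg/L.
e^(−k_1 t) = e^(−0.428×2.131) = 0.4017; e^(−k_r t) = e^(−0.718×2.131) = 0.2165.
D = 34.39 × (0.4017 − 0.2165) + 3.07 × 0.2165 = 6.368 + 0.6648 = 7.032 mg/L.
DO = C_s − D = 8.48 − 7.032 = 1.448 mg/L.

DO ≈ 1.45 mg/L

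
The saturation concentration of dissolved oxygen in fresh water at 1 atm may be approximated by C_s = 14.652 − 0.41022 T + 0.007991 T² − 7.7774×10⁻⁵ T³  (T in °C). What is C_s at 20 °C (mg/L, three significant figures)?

C_s ≈ 9.02 mg/L

C_s = 14.652 − 0.41022×20 + 0.007991×20² − 7.7774×10⁻⁵×20³ = 9.022 mg/L.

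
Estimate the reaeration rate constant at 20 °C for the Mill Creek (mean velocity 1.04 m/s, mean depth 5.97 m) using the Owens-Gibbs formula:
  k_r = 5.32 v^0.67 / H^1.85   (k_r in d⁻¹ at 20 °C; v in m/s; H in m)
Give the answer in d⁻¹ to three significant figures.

k_r = 5.32 × 1.04^0.67 / 5.97^1.85 = 5.32 × 1.027 / 27.26 = 0.2003 d⁻¹.

k_r ≈ 0.200 d⁻¹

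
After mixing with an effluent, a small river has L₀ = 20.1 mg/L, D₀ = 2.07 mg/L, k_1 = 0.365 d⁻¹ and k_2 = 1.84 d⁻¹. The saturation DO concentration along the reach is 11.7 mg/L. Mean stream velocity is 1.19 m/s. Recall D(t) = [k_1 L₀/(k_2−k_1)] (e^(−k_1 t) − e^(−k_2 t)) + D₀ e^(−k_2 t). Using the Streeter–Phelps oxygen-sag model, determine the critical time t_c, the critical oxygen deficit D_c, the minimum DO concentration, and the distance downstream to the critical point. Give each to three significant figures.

t_c = [1/(k_2−k_1)] ln[(k_2/k_1)(1 − D₀(k_2−k_1)/(k_1 L₀))]
= [1/(1.84−0.365)] ln[(1.84/0.365)(1 − 2.07×1.475/(0.365×20.1))]
= (1/1.475) ln[5.041 × 0.5838] = 0.6780 × ln(2.943) = 0.6780 × 1.079 = 0.7318 d.
L(t_c) = L₀ e^(−k_1 t_c) = 20.1 × 0.7656 = 15.39 mg/L, and at the critical point k_2 D_c = k_1 L, so D_c = (0.365/1.84) × 15.39 = 3.053 mg/L.
Minimum DO = C_s − D_c = 11.7 − 3.053 = 8.647 mg/L.
x_c = v t_c = 1.19 m/s × 0.7318 d × 86400 s/d = 75250 m ≈ 75.2 km.

t_c ≈ 0.732 d; D_c ≈ 3.05 mg/L; min DO ≈ 8.65 mg/L; x_c ≈ 75.2 km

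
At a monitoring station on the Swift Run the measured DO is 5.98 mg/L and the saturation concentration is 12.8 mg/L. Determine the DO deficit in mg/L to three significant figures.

D ≈ 6.82 mg/L

D = C_s − C = 12.8 − 5.98 = 6.82 mg/L.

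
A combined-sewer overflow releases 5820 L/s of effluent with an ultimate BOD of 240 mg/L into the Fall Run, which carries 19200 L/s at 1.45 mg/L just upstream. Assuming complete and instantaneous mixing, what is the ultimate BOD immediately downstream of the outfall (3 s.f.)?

Flow-weighted mixing: C = (Q_r C_r + Q_w C_w)/(Q_r + Q_w)
= (19200×1.45 + 5820×240)/(19200 + 5820) = 1.425×10^6/25020 = 56.94 mg/L.

56.9 mg/L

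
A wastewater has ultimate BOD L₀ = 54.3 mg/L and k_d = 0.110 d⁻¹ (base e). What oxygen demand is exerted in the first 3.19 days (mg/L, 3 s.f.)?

y_t = L₀(1 − e^(−k_d t)) = 54.3 × (1 − e^(−0.110×3.19))
= 54.3 × (1 − 0.7041) = 54.3 × 0.2959 = 16.07 mg/L.

y ≈ 16.1 mg/L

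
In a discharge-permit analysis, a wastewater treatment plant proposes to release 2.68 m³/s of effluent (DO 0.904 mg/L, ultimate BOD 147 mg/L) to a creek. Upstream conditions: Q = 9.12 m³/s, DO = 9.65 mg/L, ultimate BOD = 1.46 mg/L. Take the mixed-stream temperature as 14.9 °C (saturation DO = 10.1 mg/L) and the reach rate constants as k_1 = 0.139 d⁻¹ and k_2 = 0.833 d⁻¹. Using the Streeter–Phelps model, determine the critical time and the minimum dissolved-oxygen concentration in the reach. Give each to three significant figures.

Mixed DO = (9.12×9.65 + 2.68×0.904)/(9.12+2.68) = 90.43/11.80 = 7.664 mg/L.
Mixed L₀ = (9.12×1.46 + 2.68×147)/(11.80) = 407.3/11.80 = 34.51 mg/L.
Initial deficit D₀ = C_s − DO₀ = 10.1 − 7.664 = 2.436 mg/L.
t_c = (1/0.6940) ln[(0.833/0.139)(1 − 2.436×0.6940/(0.139×34.51))] = 1.441 × ln(3.881) = 1.954 d.
D_c = (0.139/0.833) × 34.51 × e^(−0.139×1.954) = 0.1669 × 34.51 × 0.7622 = 4.390 mg/L.
Minimum DO = 10.1 − 4.390 = 5.710 mg/L.

t_c ≈ 1.95 d; minimum DO ≈ 5.71 mg/L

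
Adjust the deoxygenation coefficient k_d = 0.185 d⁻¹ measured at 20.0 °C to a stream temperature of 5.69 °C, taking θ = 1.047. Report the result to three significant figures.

k_d(T₂) = k_d(T₁) · θ^(T₂−T₁) = 0.185 × 1.047^(5.69−20.0)
= 0.185 × 1.047^-14.3 = 0.185 × 0.5183 = 0.09588 d⁻¹.

k_d ≈ 0.0959 d⁻¹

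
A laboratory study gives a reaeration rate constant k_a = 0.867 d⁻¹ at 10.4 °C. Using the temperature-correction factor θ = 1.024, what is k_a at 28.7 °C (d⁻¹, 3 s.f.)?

k_a(T₂) = k_a(T₁) · θ^(T₂−T₁) = 0.867 × 1.024^(28.7−10.4)
= 0.867 × 1.024^18.3 = 0.867 × 1.543 = 1.338 d⁻¹.

k_a ≈ 1.34 d⁻¹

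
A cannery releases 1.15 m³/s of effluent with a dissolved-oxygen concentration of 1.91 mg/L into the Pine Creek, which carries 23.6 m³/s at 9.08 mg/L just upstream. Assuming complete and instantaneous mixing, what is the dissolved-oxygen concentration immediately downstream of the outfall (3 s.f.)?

Flow-weighted mixing: C = (Q_r C_r + Q_w C_w)/(Q_r + Q_w)
= (23.6×9.08 + 1.15×1.91)/(23.6 + 1.15) = 216.5/24.75 = 8.747 mg/L.

8.75 mg/L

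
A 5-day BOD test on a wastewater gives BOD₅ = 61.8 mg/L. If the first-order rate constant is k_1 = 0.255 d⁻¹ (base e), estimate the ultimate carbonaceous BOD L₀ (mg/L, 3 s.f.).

L₀ ≈ 85.8 mg/L

BOD₅ = L₀(1 − e^(−5k_1)) ⇒ L₀ = BOD₅ / (1 − e^(−5×0.255))
= 61.8 / (1 − 0.2794) = 61.8 / 0.7206 = 85.77 mg/L.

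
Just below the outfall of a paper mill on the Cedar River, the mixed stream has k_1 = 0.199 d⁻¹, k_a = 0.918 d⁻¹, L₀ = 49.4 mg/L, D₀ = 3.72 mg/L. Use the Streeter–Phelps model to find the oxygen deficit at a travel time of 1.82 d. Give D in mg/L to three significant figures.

D ≈ 7.65 mg/L

k_1 L₀/(k_a−k_1) = 0.199×49.4/(0.918−0.199) = 9.831/0.7190 = 13.67 mg/L.
e^(−k_1 t) = e^(−0.199×1.820) = 0.6962; e^(−k_a t) = e^(−0.918×1.820) = 0.1881.
D = 13.67 × (0.6962 − 0.1881) + 3.72 × 0.1881 = 6.946 + 0.6997 = 7.646 mg/L.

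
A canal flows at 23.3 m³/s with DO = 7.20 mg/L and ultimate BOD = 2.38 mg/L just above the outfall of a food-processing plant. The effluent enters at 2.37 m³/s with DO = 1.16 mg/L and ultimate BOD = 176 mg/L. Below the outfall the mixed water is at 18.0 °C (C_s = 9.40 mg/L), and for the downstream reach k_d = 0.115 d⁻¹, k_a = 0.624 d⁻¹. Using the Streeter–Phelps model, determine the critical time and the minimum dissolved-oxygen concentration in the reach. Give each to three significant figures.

Mixed DO = (23.3×7.20 + 2.37×1.16)/(23.3+2.37) = 170.5/25.67 = 6.642 mg/L.
Mixed L₀ = (23.3×2.38 + 2.37×176)/(25.67) = 472.6/25.67 = 18.41 mg/L.
Initial deficit D₀ = C_s − DO₀ = 9.40 − 6.642 = 2.758 mg/L.
t_c = (1/0.5090) ln[(0.624/0.115)(1 − 2.758×0.5090/(0.115×18.41))] = 1.965 × ln(1.829) = 1.186 d.
D_c = (0.115/0.624) × 18.41 × e^(−0.115×1.186) = 0.1843 × 18.41 × 0.8725 = 2.960 mg/L.
Minimum DO = 9.40 − 2.960 = 6.440 mg/L.

t_c ≈ 1.19 d; minimum DO ≈ 6.44 mg/L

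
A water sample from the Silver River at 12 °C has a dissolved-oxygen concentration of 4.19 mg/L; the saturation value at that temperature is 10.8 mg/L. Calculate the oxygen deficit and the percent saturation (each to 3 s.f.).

D ≈ 6.61 mg/L; 38.8 % saturation

D = C_s − C = 10.8 − 4.19 = 6.61 mg/L.
% saturation = 4.19/10.8 × 100 = 38.8 %.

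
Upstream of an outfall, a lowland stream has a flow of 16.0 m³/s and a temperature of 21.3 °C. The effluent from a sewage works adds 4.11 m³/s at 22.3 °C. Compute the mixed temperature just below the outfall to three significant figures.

21.5 °C

Flow-weighted mixing: C = (Q_r C_r + Q_w C_w)/(Q_r + Q_w)
= (16.0×21.3 + 4.11×22.3)/(16.0 + 4.11) = 432.5/20.11 = 21.50 °C.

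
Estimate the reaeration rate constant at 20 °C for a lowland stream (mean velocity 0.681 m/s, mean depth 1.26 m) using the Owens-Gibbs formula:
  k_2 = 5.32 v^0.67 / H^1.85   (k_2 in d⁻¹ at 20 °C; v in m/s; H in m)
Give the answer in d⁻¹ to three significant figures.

k_2 ≈ 2.68 d⁻¹

k_2 = 5.32 × 0.681^0.67 / 1.26^1.85 = 5.32 × 0.7731 / 1.534 = 2.682 d⁻¹.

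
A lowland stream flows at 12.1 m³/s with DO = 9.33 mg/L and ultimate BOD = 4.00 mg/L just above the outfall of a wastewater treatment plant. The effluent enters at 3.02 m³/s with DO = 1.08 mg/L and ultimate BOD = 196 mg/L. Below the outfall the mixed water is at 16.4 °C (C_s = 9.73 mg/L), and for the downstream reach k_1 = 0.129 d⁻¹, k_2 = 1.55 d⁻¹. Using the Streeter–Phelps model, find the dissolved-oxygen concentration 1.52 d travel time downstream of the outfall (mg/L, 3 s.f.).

Mixed DO = (12.1×9.33 + 3.02×1.08)/(12.1+3.02) = 116.2/15.12 = 7.682 mg/L.
Mixed L₀ = (12.1×4.00 + 3.02×196)/(15.12) = 640.3/15.12 = 42.35 mg/L.
Initial deficit D₀ = C_s − DO₀ = 9.73 − 7.682 = 2.048 mg/L.
D(1.52) = [0.129×42.35/(1.55−0.129)](e^(−0.129×1.52) − e^(−1.55×1.52)) + 2.048 e^(−1.55×1.52)
= 3.845 × (0.8219 − 0.09480) + 2.048 × 0.09480 = 2.990 mg/L.
DO = 9.73 − 2.990 = 6.740 mg/L.

DO ≈ 6.74 mg/L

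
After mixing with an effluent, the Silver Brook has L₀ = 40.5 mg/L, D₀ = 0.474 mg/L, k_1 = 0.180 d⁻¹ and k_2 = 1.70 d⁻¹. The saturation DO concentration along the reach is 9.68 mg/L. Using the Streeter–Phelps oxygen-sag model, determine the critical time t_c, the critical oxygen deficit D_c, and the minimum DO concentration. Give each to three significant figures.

t_c ≈ 1.41 d; D_c ≈ 3.33 mg/L; min DO ≈ 6.35 mg/L

t_c = [1/(k_2−k_1)] ln[(k_2/k_1)(1 − D₀(k_2−k_1)/(k_1 L₀))]
= [1/(1.70−0.180)] ln[(1.70/0.180)(1 − 0.474×1.520/(0.180×40.5))]
= (1/1.520) ln[9.444 × 0.9012] = 0.6579 × ln(8.511) = 0.6579 × 2.141 = 1.409 d.
L(t_c) = L₀ e^(−k_1 t_c) = 40.5 × 0.7760 = 31.43 mg/L, and at the critical point k_2 D_c = k_1 L, so D_c = (0.180/1.70) × 31.43 = 3.328 mg/L.
Minimum DO = C_s − D_c = 9.68 − 3.328 = 6.352 mg/L.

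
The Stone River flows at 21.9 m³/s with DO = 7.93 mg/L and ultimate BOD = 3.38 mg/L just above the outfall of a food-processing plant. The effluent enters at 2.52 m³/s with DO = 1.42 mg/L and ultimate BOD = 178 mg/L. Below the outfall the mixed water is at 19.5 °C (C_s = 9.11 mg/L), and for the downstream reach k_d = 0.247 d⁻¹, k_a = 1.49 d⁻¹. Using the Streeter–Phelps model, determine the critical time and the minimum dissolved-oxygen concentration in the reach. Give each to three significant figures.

t_c ≈ 0.986 d; minimum DO ≈ 6.33 mg/L

Mixed DO = (21.9×7.93 + 2.52×1.42)/(21.9+2.52) = 177.2/24.42 = 7.258 mg/L.
Mixed L₀ = (21.9×3.38 + 2.52×178)/(24.42) = 522.6/24.42 = 21.40 mg/L.
Initial deficit D₀ = C_s − DO₀ = 9.11 − 7.258 = 1.852 mg/L.
t_c = (1/1.243) ln[(1.49/0.247)(1 − 1.852×1.243/(0.247×21.40))] = 0.8045 × ln(3.405) = 0.9858 d.
D_c = (0.247/1.49) × 21.40 × e^(−0.247×0.9858) = 0.1658 × 21.40 × 0.7839 = 2.781 mg/L.
Minimum DO = 9.11 − 2.781 = 6.329 mg/L.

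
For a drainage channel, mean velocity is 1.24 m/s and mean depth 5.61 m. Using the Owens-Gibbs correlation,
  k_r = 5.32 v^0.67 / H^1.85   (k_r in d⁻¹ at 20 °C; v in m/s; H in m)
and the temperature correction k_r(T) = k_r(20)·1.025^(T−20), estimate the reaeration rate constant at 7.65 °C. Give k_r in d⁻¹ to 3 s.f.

k_r ≈ 0.186 d⁻¹

k_r(20) = 5.32 × 1.24^0.67 / 5.61^1.85 = 5.32 × 1.155 / 24.30 = 0.2529 d⁻¹.
k_r(7.65) = 0.2529 × 1.025^(7.65−20) = 0.2529 × 0.7372 = 0.1864 d⁻¹.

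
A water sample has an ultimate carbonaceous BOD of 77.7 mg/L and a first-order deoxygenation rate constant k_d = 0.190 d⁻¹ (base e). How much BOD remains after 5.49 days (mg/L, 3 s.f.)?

L_t = L₀ e^(−k_d t) = 77.7 × e^(−0.190×5.49) = 77.7 × 0.3524 = 27.38 mg/L.

L ≈ 27.4 mg/L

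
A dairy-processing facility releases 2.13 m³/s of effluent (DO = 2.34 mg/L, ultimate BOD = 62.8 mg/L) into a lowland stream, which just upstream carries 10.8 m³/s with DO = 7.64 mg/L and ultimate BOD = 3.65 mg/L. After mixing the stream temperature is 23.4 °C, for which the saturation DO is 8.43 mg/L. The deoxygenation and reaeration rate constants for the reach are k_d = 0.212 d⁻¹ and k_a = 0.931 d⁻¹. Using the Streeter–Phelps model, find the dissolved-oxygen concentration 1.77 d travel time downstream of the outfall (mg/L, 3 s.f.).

DO ≈ 6.16 mg/L

Mixed DO = (10.8×7.64 + 2.13×2.34)/(10.8+2.13) = 87.50/12.93 = 6.767 mg/L.
Mixed L₀ = (10.8×3.65 + 2.13×62.8)/(12.93) = 173.2/12.93 = 13.39 mg/L.
Initial deficit D₀ = C_s − DO₀ = 8.43 − 6.767 = 1.663 mg/L.
D(1.77) = [0.212×13.39/(0.931−0.212)](e^(−0.212×1.77) − e^(−0.931×1.77)) + 1.663 e^(−0.931×1.77)
= 3.949 × (0.6871 − 0.1925) + 1.663 × 0.1925 = 2.274 mg/L.
DO = 8.43 − 2.274 = 6.156 mg/L.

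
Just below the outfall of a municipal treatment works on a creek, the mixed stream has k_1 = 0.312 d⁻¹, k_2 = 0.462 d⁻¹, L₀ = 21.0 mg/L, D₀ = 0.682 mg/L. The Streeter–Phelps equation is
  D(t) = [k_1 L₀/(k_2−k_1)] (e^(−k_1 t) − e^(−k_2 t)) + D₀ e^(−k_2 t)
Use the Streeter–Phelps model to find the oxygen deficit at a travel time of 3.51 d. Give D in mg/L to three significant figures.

D ≈ 6.12 mg/L

k_1 L₀/(k_2−k_1) = 0.312×21.0/(0.462−0.312) = 6.552/0.1500 = 43.68 mg/L.
e^(−k_1 t) = e^(−0.312×3.510) = 0.3345; e^(−k_2 t) = e^(−0.462×3.510) = 0.1976.
D = 43.68 × (0.3345 − 0.1976) + 0.682 × 0.1976 = 5.981 + 0.1347 = 6.115 mg/L.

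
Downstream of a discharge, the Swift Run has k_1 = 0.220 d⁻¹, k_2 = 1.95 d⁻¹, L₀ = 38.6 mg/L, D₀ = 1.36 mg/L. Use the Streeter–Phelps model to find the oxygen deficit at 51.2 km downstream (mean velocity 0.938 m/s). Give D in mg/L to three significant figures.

Travel time t = x/v = 51.2 km / (0.938 m/s) = 51200 m / 0.938 m/s = 54580 s = 0.6318 d.
k_1 L₀/(k_2−k_1) = 0.220×38.6/(1.95−0.220) = 8.492/1.730 = 4.909 mg/L.
e^(−k_1 t) = e^(−0.220×0.6318) = 0.8702; e^(−k_2 t) = e^(−1.95×0.6318) = 0.2917.
D = 4.909 × (0.8702 − 0.2917) + 1.36 × 0.2917 = 2.840 + 0.3967 = 3.236 mg/L.

D ≈ 3.24 mg/L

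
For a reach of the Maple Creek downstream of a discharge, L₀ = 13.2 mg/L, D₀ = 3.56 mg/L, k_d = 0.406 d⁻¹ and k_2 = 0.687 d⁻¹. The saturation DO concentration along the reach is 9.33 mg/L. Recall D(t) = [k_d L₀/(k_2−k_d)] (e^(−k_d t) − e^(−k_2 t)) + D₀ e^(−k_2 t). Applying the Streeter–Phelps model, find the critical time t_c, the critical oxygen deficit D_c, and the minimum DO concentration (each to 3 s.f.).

t_c = [1/(k_2−k_d)] ln[(k_2/k_d)(1 − D₀(k_2−k_d)/(k_d L₀))]
= [1/(0.687−0.406)] ln[(0.687/0.406)(1 − 3.56×0.2810/(0.406×13.2))]
= (1/0.2810) ln[1.692 × 0.8133] = 3.559 × ln(1.376) = 3.559 × 0.3194 = 1.137 d.
D_c = (k_d/k_2) L₀ e^(−k_d t_c) = (0.406/0.687) × 13.2 × e^(−0.406×1.137) = 0.5910 × 13.2 × 0.6304 = 4.917 mg/L.
Minimum DO = C_s − D_c = 9.33 − 4.917 = 4.413 mg/L.

t_c ≈ 1.14 d; D_c ≈ 4.92 mg/L; min DO ≈ 4.41 mg/L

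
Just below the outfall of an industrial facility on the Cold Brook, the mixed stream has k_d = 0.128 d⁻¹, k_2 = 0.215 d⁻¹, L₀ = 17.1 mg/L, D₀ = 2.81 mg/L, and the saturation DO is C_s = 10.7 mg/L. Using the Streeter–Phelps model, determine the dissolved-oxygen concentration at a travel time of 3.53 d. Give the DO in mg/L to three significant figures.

DO ≈ 5.15 mg/L

k_d L₀/(k_2−k_d) = 0.128×17.1/(0.215−0.128) = 2.189/0.08700 = 25.16 mg/L.
e^(−k_d t) = e^(−0.128×3.530) = 0.6365; e^(−k_2 t) = e^(−0.215×3.530) = 0.4682.
D = 25.16 × (0.6365 − 0.4682) + 2.81 × 0.4682 = 4.234 + 1.316 = 5.550 mg/L.
DO = C_s − D = 10.7 − 5.550 = 5.150 mg/L.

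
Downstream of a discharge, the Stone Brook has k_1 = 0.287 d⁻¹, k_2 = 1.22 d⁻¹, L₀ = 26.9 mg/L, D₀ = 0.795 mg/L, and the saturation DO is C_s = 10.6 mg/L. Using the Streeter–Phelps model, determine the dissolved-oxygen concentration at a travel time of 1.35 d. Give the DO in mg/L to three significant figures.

k_1 L₀/(k_2−k_1) = 0.287×26.9/(1.22−0.287) = 7.720/0.9330 = 8.275 mg/L.
e^(−k_1 t) = e^(−0.287×1.350) = 0.6788; e^(−k_2 t) = e^(−1.22×1.350) = 0.1926.
D = 8.275 × (0.6788 − 0.1926) + 0.795 × 0.1926 = 4.023 + 0.1531 = 4.176 mg/L.
DO = C_s − D = 10.6 − 4.176 = 6.424 mg/L.

DO ≈ 6.42 mg/L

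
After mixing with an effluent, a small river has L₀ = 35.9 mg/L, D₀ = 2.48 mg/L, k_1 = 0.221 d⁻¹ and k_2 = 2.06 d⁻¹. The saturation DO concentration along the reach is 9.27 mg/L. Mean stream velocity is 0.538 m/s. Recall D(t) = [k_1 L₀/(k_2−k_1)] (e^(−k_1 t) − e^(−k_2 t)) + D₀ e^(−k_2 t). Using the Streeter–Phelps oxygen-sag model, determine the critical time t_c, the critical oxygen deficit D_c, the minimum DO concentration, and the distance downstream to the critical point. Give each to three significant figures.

t_c = [1/(k_2−k_1)] ln[(k_2/k_1)(1 − D₀(k_2−k_1)/(k_1 L₀))]
= [1/(2.06−0.221)] ln[(2.06/0.221)(1 − 2.48×1.839/(0.221×35.9))]
= (1/1.839) ln[9.321 × 0.4252] = 0.5438 × ln(3.963) = 0.5438 × 1.377 = 0.7488 d.
L(t_c) = L₀ e^(−k_1 t_c) = 35.9 × 0.8475 = 30.42 mg/L, and at the critical point k_2 D_c = k_1 L, so D_c = (0.221/2.06) × 30.42 = 3.264 mg/L.
Minimum DO = C_s − D_c = 9.27 − 3.264 = 6.006 mg/L.
x_c = v t_c = 0.538 m/s × 0.7488 d × 86400 s/d = 34810 m ≈ 34.8 km.

t_c ≈ 0.749 d; D_c ≈ 3.26 mg/L; min DO ≈ 6.01 mg/L; x_c ≈ 34.8 km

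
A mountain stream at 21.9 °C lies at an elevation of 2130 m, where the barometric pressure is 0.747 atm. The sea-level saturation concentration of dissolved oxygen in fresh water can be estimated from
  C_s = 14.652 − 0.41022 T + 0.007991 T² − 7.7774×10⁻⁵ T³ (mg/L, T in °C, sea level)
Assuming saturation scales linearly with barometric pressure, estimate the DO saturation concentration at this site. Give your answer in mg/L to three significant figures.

At sea level: C_s = 14.652 − 0.41022×21.9 + 0.007991×21.9² − 7.7774×10⁻⁵×21.9³ = 8.684 mg/L.
Pressure correction: C_s' = 8.684 × 0.747 = 6.487 mg/L.

C_s ≈ 6.49 mg/L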